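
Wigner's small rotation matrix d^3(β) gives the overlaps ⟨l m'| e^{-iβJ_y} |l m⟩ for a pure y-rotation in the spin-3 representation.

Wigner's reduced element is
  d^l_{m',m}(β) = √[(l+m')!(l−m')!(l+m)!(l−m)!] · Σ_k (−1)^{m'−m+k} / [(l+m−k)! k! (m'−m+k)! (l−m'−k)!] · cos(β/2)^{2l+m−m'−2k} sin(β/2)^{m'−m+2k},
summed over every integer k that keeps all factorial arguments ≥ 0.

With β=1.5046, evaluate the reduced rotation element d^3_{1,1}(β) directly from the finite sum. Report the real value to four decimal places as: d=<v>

d^3_{1,1}(β=1.5046) via Wigner's sum:
With c≡cos(β/2)=0.730119 and s≡sin(β/2)=0.683320, N=[24·2·24·2]^{1/2}=48.000000
Admissible k: 0..2 (factorial args all ≥0)
  k=0: (−1)^0·48.0000/(48)·0.7301^6·0.6833^0 = +0.151483
  k=1: (−1)^1·48.0000/(6)·0.7301^4·0.6833^2 = -1.061483
  k=2: (−1)^2·48.0000/(8)·0.7301^2·0.6833^4 = +0.697324
d^3_{1,1}(1.5046) = +0.151483 -1.061483 +0.697324 = -0.212676

d=-0.2127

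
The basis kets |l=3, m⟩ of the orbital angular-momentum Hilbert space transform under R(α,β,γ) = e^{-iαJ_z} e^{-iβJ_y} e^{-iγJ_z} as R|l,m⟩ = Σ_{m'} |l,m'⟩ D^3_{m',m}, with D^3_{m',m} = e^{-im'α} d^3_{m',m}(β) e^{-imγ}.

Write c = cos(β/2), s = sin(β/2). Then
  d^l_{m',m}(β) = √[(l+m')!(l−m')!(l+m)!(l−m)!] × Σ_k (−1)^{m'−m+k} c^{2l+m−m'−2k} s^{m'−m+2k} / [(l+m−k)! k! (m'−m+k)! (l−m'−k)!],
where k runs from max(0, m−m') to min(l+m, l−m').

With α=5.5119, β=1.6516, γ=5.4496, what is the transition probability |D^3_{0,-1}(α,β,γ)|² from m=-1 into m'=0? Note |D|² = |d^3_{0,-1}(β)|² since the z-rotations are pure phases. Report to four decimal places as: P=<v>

First d^3_{0,-1}(β=1.6516), then the phase factors e^{-i(0)α} and e^{-i(-1)γ}:
Half-angle: c=0.677969, s=0.735090. N=√(6·6·2·24)=41.569219
k∈{0,1,2} keeps every argument non-negative
  k=0: (−1)^1·41.5692/(12)·0.6780^5·0.7351^1 = -0.364738
  k=1: (−1)^2·41.5692/(4)·0.6780^3·0.7351^3 = +1.286364
  k=2: (−1)^3·41.5692/(12)·0.6780^1·0.7351^5 = -0.504086
d^3_{0,-1}(1.6516) = -0.364738 +1.286364 -0.504086 = +0.417540
|D^3_{0,-1}|² = |d^3_{0,-1}(β)|² = (+0.417540)² = 0.174340 (the z-rotation phases have unit modulus)

P=0.1743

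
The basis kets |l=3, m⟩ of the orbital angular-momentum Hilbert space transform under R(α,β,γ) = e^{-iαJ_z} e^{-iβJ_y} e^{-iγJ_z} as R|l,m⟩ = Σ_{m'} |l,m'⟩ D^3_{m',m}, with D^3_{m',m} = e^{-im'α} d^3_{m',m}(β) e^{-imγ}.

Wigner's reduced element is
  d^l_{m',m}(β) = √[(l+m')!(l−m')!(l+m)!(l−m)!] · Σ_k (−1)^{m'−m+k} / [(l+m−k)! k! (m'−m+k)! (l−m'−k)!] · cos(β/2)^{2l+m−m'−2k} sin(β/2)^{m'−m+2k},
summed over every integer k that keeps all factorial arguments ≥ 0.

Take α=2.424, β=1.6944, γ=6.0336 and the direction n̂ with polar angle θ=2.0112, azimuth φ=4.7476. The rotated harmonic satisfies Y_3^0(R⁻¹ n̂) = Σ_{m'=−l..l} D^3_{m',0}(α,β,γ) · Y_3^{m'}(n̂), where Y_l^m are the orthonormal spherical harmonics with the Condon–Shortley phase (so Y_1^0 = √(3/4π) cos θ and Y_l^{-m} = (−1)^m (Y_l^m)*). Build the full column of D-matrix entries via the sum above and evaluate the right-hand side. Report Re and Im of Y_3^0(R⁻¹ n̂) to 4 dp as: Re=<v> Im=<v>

Re=0.2985 Im=0.0000

Need the full column D^3_{m',0} for m'=−3..3 at α=2.424, β=1.6944, γ=6.0336.
cos(β/2)=0.662084, sin(β/2)=0.749430
d^3_{-3,0}: single k=3 term ⇒ +0.546320;  D = +0.300301+0.456382i
d^3_{-2,0}: k∈[2..3] ⇒ +0.591119 -0.757374 = -0.166255;  D = -0.022477+0.164728i
d^3_{-1,0}: k∈[1..3] ⇒ +0.330284 -1.269532 +0.542198 = -0.397051;  D = +0.299134-0.261090i
d^3_{0,0}: k∈[0..3] ⇒ +0.084232 -0.971308 +1.244492 -0.177168 = +0.180249;  D = +0.180249+0.000000i
d^3_{1,0}: k∈[0..2] ⇒ -0.330284 +1.269532 -0.542198 = +0.397051;  D = -0.299134-0.261090i
d^3_{2,0}: k∈[0..1] ⇒ +0.591119 -0.757374 = -0.166255;  D = -0.022477-0.164728i
d^3_{3,0}: single k=0 term ⇒ -0.546320;  D = -0.300301+0.456382i
Y_3^{m'}(θ=2.0112,φ=4.7476) and Σ D·Y over m':
  (+0.3003+0.4564i)·(-0.0326-0.3071i)  (-0.0225+0.1647i)·(+0.3556-0.0251i)  (+0.2991-0.2611i)·(-0.0009-0.0267i)  (+0.1802+0.0000i)·(+0.3327+0.0000i)  (-0.2991-0.2611i)·(+0.0009-0.0267i)  (-0.0225-0.1647i)·(+0.3556+0.0251i)  (-0.3003+0.4564i)·(+0.0326-0.3071i)
Y_3^0(R⁻¹ n̂) = +0.298508+0.000000i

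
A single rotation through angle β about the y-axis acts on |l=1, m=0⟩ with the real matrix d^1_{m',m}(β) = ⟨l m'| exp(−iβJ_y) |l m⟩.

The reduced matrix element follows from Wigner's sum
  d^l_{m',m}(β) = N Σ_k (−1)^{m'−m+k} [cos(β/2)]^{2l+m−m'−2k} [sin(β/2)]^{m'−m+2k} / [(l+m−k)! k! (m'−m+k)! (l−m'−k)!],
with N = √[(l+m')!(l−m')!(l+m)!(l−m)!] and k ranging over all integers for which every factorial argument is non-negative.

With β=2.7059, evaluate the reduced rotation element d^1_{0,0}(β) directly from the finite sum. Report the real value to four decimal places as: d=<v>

d=-0.9066

d^1_{0,0}(β=2.7059) via Wigner's sum:
c=cos(2.7059/2)=0.216127, s=sin(2.7059/2)=0.976365; N=√[1·1·1·1]=1.000000
k∈{0,1} keeps every argument non-negative
  k=0: (−1)^0·1.0000/(1)·0.2161^2·0.9764^0 = +0.046711
  k=1: (−1)^1·1.0000/(1)·0.2161^0·0.9764^2 = -0.953289
d^1_{0,0}(2.7059) = +0.046711 -0.953289 = -0.906578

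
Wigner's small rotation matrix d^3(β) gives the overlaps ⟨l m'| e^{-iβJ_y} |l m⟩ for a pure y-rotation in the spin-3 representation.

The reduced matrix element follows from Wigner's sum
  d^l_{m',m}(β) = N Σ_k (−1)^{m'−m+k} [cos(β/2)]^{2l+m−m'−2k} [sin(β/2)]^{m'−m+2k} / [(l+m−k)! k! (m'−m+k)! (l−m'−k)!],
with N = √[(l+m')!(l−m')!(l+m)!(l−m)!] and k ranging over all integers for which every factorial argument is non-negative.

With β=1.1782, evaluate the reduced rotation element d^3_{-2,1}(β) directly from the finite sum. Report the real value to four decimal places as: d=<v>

d^3_{-2,1}(β=1.1782) via Wigner's sum:
With c≡cos(β/2)=0.831441 and s≡sin(β/2)=0.555613, N=[1·120·24·2]^{1/2}=75.894664
The bounds max(0,m−m')=3 and min(l+m,l−m')=4 give 2 terms
  k=3: (−1)^0·75.8947/(12)·0.8314^3·0.5556^3 = +0.623507
  k=4: (−1)^1·75.8947/(24)·0.8314^1·0.5556^5 = -0.139217
d^3_{-2,1}(1.1782) = +0.623507 -0.139217 = +0.484290

d=0.4843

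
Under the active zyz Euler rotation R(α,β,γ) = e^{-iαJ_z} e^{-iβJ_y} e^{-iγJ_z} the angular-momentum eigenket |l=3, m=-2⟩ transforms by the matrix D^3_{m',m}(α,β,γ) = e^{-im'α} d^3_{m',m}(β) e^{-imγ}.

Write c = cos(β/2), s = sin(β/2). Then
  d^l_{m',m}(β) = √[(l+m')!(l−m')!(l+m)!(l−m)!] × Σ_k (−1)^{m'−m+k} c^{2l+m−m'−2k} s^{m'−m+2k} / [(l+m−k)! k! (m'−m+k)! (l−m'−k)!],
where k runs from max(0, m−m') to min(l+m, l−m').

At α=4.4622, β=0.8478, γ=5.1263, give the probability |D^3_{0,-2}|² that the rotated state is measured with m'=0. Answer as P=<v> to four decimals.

P=0.2595

First d^3_{0,-2}(β=0.8478), then the phase factors e^{-i(0)α} and e^{-i(-2)γ}:
Half-angle: c=0.911492, s=0.411318. N=√(6·6·1·120)=65.726707
The bounds max(0,m−m')=0 and min(l+m,l−m')=1 give 2 terms
  k=0: (−1)^2·65.7267/(12)·0.9115^4·0.4113^2 = +0.639629
  k=1: (−1)^3·65.7267/(12)·0.9115^2·0.4113^4 = -0.130250
d^3_{0,-2}(0.8478) = +0.639629 -0.130250 = +0.509378
|D^3_{0,-2}|² = |d^3_{0,-2}(β)|² = (+0.509378)² = 0.259466 (the z-rotation phases have unit modulus)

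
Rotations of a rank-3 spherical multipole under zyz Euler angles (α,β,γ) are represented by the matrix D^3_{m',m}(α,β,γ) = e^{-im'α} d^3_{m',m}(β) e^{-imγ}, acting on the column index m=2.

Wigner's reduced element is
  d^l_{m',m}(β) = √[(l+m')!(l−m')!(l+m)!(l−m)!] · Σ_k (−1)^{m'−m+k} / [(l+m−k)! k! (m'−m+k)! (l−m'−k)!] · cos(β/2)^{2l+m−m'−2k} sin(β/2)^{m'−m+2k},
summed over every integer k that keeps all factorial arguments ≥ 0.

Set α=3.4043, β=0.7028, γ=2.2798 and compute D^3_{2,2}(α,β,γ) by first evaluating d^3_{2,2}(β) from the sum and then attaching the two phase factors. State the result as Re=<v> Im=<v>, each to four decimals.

Split into d^3_{2,2}(β=0.7028) × two z-phases.
c=cos(0.7028/2)=0.938892, s=sin(0.7028/2)=0.344213; N=√[120·1·120·1]=120.000000
The bounds max(0,m−m')=0 and min(l+m,l−m')=1 give 2 terms
  k=0: (−1)^0·120.0000/(120)·0.9389^6·0.3442^0 = +0.685004
  k=1: (−1)^1·120.0000/(24)·0.9389^4·0.3442^2 = -0.460347
d^3_{2,2}(0.7028) = +0.685004 -0.460347 = +0.224657
D = (+0.865116-0.501572i)·(+0.224657)·(-0.152195+0.988350i) = +0.081789+0.209240i

Re=0.0818 Im=0.2092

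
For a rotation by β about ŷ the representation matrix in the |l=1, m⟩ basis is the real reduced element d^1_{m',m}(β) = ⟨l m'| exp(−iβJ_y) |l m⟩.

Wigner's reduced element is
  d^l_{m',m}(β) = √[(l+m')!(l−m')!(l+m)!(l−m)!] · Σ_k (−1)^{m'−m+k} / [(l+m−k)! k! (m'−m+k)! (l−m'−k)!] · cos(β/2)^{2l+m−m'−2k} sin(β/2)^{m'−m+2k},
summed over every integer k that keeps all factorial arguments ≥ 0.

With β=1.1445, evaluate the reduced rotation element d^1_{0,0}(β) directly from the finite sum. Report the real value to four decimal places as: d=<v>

d=0.4135

d^1_{0,0}(β=1.1445) via Wigner's sum:
c=cos(1.1445/2)=0.840685, s=sin(1.1445/2)=0.541525; N=√[1·1·1·1]=1.000000
k: max(0,(0)−(0))=0 … min(1+(0),1−(0))=1
  k=0: (−1)^0·1.0000/(1)·0.8407^2·0.5415^0 = +0.706751
  k=1: (−1)^1·1.0000/(1)·0.8407^0·0.5415^2 = -0.293249
d^1_{0,0}(1.1445) = +0.706751 -0.293249 = +0.413501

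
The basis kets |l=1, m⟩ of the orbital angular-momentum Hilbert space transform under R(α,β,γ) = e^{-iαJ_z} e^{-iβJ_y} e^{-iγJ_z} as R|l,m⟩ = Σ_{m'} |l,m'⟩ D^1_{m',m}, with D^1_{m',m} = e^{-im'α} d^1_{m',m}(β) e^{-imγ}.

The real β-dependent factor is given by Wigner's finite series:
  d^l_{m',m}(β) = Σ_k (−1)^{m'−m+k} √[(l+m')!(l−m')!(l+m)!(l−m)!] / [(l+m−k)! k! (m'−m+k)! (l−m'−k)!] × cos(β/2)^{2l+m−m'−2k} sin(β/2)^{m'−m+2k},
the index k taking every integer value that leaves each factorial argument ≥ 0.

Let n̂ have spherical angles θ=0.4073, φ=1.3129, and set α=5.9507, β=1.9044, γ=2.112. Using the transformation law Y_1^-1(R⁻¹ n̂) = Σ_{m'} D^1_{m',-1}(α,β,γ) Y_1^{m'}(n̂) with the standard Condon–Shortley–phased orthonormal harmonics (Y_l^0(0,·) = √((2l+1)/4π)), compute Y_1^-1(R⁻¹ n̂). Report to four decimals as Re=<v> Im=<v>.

Need the full column D^1_{m',-1} for m'=−1..1 at α=5.9507, β=1.9044, γ=2.112.
cos(β/2)=0.579892, sin(β/2)=0.814693
d^1_{-1,-1}: single k=0 term ⇒ +0.336275;  D = -0.069678+0.328977i
d^1_{0,-1}: single k=0 term ⇒ -0.668123;  D = +0.344196-0.572641i
d^1_{1,-1}: single k=0 term ⇒ +0.663725;  D = -0.508880+0.426113i
Y_1^{m'}(θ=0.4073,φ=1.3129) and Σ D·Y over m':
  (-0.0697+0.3290i)·(+0.0349-0.1323i)  (+0.3442-0.5726i)·(+0.4486+0.0000i)  (-0.5089+0.4261i)·(-0.0349-0.1323i)
Y_1^-1(R⁻¹ n̂) = +0.269673-0.183732i

Re=0.2697 Im=-0.1837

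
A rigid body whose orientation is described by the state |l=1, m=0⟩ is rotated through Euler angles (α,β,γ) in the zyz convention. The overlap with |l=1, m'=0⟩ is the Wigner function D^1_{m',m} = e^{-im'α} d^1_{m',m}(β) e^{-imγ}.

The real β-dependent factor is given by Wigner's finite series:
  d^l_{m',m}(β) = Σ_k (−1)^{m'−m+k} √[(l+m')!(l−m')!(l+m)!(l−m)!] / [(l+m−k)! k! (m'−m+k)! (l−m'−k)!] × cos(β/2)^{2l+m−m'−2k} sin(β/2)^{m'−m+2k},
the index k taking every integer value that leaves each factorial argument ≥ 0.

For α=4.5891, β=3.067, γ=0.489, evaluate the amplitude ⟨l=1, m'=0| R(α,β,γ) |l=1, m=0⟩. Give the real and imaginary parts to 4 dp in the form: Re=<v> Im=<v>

Re=-0.9972 Im=0.0000

First d^1_{0,0}(β=3.067), then the phase factors e^{-i(0)α} and e^{-i(0)γ}:
c=cos(3.067/2)=0.037288, s=sin(3.067/2)=0.999305; N=√[1·1·1·1]=1.000000
Admissible k: 0..1 (factorial args all ≥0)
  k=0: (−1)^0·1.0000/(1)·0.0373^2·0.9993^0 = +0.001390
  k=1: (−1)^1·1.0000/(1)·0.0373^0·0.9993^2 = -0.998610
d^1_{0,0}(3.067) = +0.001390 -0.998610 = -0.997219
D = (+1.000000+0.000000i)·(-0.997219)·(+1.000000+0.000000i) = -0.997219+0.000000i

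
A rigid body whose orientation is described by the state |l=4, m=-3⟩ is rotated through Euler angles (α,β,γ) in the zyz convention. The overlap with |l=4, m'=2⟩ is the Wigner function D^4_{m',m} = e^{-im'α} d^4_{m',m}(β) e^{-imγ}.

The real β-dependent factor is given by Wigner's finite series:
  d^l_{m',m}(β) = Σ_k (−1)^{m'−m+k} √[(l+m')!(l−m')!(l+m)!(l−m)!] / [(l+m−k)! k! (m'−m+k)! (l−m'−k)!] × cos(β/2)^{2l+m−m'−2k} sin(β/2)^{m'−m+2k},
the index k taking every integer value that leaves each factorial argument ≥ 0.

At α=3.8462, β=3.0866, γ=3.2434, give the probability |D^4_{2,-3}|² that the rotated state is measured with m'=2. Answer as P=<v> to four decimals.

First d^4_{2,-3}(β=3.0866), then the phase factors e^{-i(2)α} and e^{-i(-3)γ}:
With c≡cos(β/2)=0.027493 and s≡sin(β/2)=0.999622, N=[720·2·1·5040]^{1/2}=2693.993318
k: max(0,(-3)−(2))=0 … min(4+(-3),4−(2))=1
  k=0: (−1)^5·2693.9933/(240)·0.0275^3·0.9996^5 = -0.000233
  k=1: (−1)^6·2693.9933/(720)·0.0275^1·0.9996^7 = +0.102597
d^4_{2,-3}(3.0866) = -0.000233 +0.102597 = +0.102364
|D^4_{2,-3}|² = |d^4_{2,-3}(β)|² = (+0.102364)² = 0.010478 (the z-rotation phases have unit modulus)

P=0.0105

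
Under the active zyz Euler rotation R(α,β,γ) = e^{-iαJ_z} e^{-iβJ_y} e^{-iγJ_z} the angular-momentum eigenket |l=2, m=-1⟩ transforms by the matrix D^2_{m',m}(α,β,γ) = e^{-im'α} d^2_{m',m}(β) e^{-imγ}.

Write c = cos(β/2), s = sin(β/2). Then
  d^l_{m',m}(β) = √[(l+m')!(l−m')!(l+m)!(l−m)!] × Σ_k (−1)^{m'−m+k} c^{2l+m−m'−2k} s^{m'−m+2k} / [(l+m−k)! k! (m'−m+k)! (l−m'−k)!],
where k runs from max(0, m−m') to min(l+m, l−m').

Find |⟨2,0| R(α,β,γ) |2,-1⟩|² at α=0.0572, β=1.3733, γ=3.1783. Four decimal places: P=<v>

Split into d^2_{0,-1}(β=1.3733) × two z-phases.
Half-angle: c=0.773374, s=0.633950. N=√(2·2·1·6)=4.898979
k∈{0,1} keeps every argument non-negative
  k=0: (−1)^1·4.8990/(2)·0.7734^3·0.6339^1 = -0.718289
  k=1: (−1)^2·4.8990/(2)·0.7734^1·0.6339^3 = +0.482648
d^2_{0,-1}(1.3733) = -0.718289 +0.482648 = -0.235642
|D^2_{0,-1}|² = |d^2_{0,-1}(β)|² = (-0.235642)² = 0.055527 (the z-rotation phases have unit modulus)

P=0.0555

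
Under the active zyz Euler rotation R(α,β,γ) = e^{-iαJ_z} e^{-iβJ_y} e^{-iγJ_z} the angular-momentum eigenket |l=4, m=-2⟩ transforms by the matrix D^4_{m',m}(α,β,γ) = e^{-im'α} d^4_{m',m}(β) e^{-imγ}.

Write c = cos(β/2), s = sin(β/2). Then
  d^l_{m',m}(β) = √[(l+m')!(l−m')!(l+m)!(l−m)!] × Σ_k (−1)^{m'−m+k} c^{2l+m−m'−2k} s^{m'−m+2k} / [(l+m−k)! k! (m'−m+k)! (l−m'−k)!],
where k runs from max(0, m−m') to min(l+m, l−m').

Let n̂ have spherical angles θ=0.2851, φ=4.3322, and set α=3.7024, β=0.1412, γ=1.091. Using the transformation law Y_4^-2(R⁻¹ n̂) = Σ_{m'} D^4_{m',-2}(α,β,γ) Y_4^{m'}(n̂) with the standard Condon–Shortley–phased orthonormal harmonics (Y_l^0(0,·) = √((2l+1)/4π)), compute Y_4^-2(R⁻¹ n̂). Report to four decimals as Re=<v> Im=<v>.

Need the full column D^4_{m',-2} for m'=−4..4 at α=3.7024, β=0.1412, γ=1.091.
cos(β/2)=0.997509, sin(β/2)=0.070541
d^4_{-4,-2}: single k=2 term ⇒ +0.025940;  D = -0.007347-0.024878i
d^4_{-3,-2}: k∈[1..2] ⇒ +0.259373 -0.003891 = +0.255482;  D = +0.191595+0.169004i
d^4_{-2,-2}: k∈[0..2] ⇒ +0.980244 -0.058826 +0.000368 = +0.921785;  D = -0.909713-0.148697i
d^4_{-1,-2}: k∈[0..2] ⇒ -0.294102 +0.007354 -0.000025 = -0.286772;  D = -0.264270+0.111353i
d^4_{0,-2}: k∈[0..2] ⇒ +0.046506 -0.000620 +0.000001 = +0.045887;  D = -0.026332+0.037580i
d^4_{1,-2}: k∈[0..2] ⇒ -0.004903 +0.000037 -0.000000 = -0.004866;  D = -0.000245+0.004860i
d^4_{2,-2}: k∈[0..2] ⇒ +0.000368 -0.000001 +0.000000 = +0.000366;  D = +0.000179+0.000320i
d^4_{3,-2}: k∈[0..1] ⇒ -0.000019 +0.000000 = -0.000019;  D = +0.000017+0.000009i
d^4_{4,-2}: single k=0 term ⇒ +0.000001;  D = +0.000001-0.000000i
Y_4^{m'}(θ=0.2851,φ=4.3322) and Σ D·Y over m':
  (-0.0073-0.0249i)·(+0.0001+0.0028i)  (+0.1916+0.1690i)·(+0.0243-0.0111i)  (-0.9097-0.1487i)·(-0.1044-0.0993i)  (-0.2643+0.1114i)·(-0.1633+0.4086i)  (-0.0263+0.0376i)·(+0.5347+0.0000i)  (-0.0002+0.0049i)·(+0.1633+0.4086i)  (+0.0002+0.0003i)·(-0.1044+0.0993i)  (+0.0000+0.0000i)·(-0.0243-0.0111i)  (+0.0000-0.0000i)·(+0.0001-0.0028i)
Y_4^-2(R⁻¹ n̂) = +0.068328+0.002434i

Re=0.0683 Im=0.0024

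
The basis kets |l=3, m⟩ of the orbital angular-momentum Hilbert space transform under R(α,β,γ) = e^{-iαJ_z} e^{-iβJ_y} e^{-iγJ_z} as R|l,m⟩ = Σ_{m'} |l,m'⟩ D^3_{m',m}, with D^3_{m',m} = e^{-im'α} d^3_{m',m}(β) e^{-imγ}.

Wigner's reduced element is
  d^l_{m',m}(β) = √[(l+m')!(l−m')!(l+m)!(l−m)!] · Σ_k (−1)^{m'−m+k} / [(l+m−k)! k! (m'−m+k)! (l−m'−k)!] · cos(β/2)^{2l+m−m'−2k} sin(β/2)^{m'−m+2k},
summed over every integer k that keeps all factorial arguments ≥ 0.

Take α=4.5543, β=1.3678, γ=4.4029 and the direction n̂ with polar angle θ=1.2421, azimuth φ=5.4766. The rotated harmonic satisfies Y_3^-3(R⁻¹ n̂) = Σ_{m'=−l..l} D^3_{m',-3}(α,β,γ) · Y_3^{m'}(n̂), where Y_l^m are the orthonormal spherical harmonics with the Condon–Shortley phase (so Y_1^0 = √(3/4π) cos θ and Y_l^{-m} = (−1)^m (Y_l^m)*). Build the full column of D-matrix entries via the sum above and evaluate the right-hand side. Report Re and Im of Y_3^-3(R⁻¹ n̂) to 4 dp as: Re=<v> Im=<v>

Need the full column D^3_{m',-3} for m'=−3..3 at α=4.5543, β=1.3678, γ=4.4029.
cos(β/2)=0.775115, sin(β/2)=0.631821
d^3_{-3,-3}: single k=0 term ⇒ +0.216868;  D = -0.036276+0.213812i
d^3_{-2,-3}: single k=0 term ⇒ -0.433011;  D = +0.410184+0.138737i
d^3_{-1,-3}: single k=0 term ⇒ +0.558081;  D = +0.259807-0.493917i
d^3_{0,-3}: single k=0 term ⇒ -0.525284;  D = -0.420596-0.314678i
d^3_{1,-3}: single k=0 term ⇒ +0.370811;  D = -0.266112+0.258235i
d^3_{2,-3}: single k=0 term ⇒ -0.191166;  D = +0.109871+0.156438i
d^3_{3,-3}: single k=0 term ⇒ +0.063616;  D = +0.057166-0.027911i
Y_3^{m'}(θ=1.2421,φ=5.4766) and Σ D·Y over m':
  (-0.0363+0.2138i)·(-0.2655+0.2337i)  (+0.4102+0.1387i)·(-0.0125+0.2953i)  (+0.2598-0.4939i)·(-0.1014-0.1058i)  (-0.4206-0.3147i)·(-0.2986+0.0000i)  (-0.2661+0.2582i)·(+0.1014-0.1058i)  (+0.1099+0.1564i)·(-0.0125-0.2953i)  (+0.0572-0.0279i)·(+0.2655+0.2337i)
Y_3^-3(R⁻¹ n̂) = +0.027432+0.196568i

Re=0.0274 Im=0.1966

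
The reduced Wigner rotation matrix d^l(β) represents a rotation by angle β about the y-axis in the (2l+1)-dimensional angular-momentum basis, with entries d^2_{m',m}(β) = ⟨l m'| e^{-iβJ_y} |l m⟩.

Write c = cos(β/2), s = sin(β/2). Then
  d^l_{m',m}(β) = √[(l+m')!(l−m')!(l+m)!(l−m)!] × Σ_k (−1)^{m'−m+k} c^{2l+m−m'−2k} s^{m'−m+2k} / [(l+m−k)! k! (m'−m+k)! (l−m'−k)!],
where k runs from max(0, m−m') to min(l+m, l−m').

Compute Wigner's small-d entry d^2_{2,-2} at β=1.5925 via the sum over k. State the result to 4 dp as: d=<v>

d^2_{2,-2}(β=1.5925) via Wigner's sum:
With c≡cos(β/2)=0.699392 and s≡sin(β/2)=0.714738, N=[24·1·1·24]^{1/2}=24.000000
Admissible k: 0..0 (factorial args all ≥0)
  k=0: (−1)^4·24.0000/(24)·0.6994^0·0.7147^4 = +0.260969
d^2_{2,-2}(1.5925) = +0.260969

d=0.2610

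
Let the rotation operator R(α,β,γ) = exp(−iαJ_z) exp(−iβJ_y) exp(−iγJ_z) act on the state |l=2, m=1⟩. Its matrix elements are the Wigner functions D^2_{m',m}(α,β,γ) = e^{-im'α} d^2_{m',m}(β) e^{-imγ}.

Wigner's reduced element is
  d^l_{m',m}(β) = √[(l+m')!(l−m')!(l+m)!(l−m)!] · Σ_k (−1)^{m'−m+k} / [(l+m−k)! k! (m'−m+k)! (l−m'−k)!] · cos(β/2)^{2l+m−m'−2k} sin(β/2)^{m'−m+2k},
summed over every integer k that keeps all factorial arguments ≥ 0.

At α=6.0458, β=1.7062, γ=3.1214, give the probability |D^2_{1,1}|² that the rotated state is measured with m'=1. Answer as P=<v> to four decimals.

First d^2_{1,1}(β=1.7062), then the phase factors e^{-i(1)α} and e^{-i(1)γ}:
c=cos(1.7062/2)=0.657651, s=sin(1.7062/2)=0.753323; N=√[6·1·6·1]=6.000000
The bounds max(0,m−m')=0 and min(l+m,l−m')=1 give 2 terms
  k=0: (−1)^0·6.0000/(6)·0.6577^4·0.7533^0 = +0.187060
  k=1: (−1)^1·6.0000/(2)·0.6577^2·0.7533^2 = -0.736333
d^2_{1,1}(1.7062) = +0.187060 -0.736333 = -0.549273
|D^2_{1,1}|² = |d^2_{1,1}(β)|² = (-0.549273)² = 0.301701 (the z-rotation phases have unit modulus)

P=0.3017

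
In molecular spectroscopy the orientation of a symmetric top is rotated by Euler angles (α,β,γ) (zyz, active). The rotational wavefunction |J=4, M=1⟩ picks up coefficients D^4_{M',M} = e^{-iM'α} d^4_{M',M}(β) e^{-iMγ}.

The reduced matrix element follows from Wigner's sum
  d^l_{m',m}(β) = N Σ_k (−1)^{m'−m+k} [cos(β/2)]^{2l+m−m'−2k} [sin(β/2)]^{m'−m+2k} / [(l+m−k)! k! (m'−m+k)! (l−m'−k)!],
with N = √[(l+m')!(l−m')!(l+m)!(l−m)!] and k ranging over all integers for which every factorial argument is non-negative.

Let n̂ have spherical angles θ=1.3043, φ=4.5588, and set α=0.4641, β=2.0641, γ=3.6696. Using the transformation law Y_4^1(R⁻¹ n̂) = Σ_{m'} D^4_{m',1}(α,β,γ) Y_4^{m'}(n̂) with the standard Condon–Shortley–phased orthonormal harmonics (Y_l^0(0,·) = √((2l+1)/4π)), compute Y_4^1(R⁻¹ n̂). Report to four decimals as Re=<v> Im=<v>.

Re=-0.0362 Im=-0.0684

Need the full column D^4_{m',1} for m'=−4..4 at α=0.4641, β=2.0641, γ=3.6696.
cos(β/2)=0.513060, sin(β/2)=0.858353
d^4_{-4,1}: single k=5 term ⇒ +0.470899;  D = -0.113033-0.457132i
d^4_{-3,1}: k∈[4..5] ⇒ +0.497572 -0.835606 = -0.338034;  D = +0.219444+0.257121i
d^4_{-2,1}: k∈[3..5] ⇒ +0.317947 -1.334873 +0.747248 = -0.269679;  D = +0.248370+0.105066i
d^4_{-1,1}: k∈[2..5] ⇒ +0.134382 -1.128386 +1.579146 -0.294663 = +0.290479;  D = -0.289886+0.018551i
d^4_{0,1}: k∈[1..4] ⇒ +0.035922 -0.603261 +1.688496 -0.787668 = +0.333488;  D = -0.288071+0.168016i
d^4_{1,1}: k∈[0..3] ⇒ +0.004801 -0.201573 +1.128386 -1.052764 = -0.121150;  D = +0.066260-0.101425i
d^4_{2,1}: k∈[0..2] ⇒ -0.034079 +0.476920 -0.889916 = -0.447074;  D = +0.051118-0.444142i
d^4_{3,1}: k∈[0..1] ⇒ +0.106663 -0.497572 = -0.390909;  D = -0.133862-0.367275i
d^4_{4,1}: single k=0 term ⇒ -0.168242;  D = -0.122273-0.115561i
Y_4^{m'}(θ=1.3043,φ=4.5588) and Σ D·Y over m':
  (-0.1130-0.4571i)·(+0.3132+0.2209i)  (+0.2194+0.2571i)·(+0.1316-0.2651i)  (+0.2484+0.1051i)·(+0.1527+0.0484i)  (-0.2899+0.0186i)·(+0.0462-0.2987i)  (-0.2881+0.1680i)·(+0.1151+0.0000i)  (+0.0663-0.1014i)·(-0.0462-0.2987i)  (+0.0511-0.4441i)·(+0.1527-0.0484i)  (-0.1339-0.3673i)·(-0.1316-0.2651i)  (-0.1223-0.1156i)·(+0.3132-0.2209i)
Y_4^1(R⁻¹ n̂) = -0.036179-0.068395i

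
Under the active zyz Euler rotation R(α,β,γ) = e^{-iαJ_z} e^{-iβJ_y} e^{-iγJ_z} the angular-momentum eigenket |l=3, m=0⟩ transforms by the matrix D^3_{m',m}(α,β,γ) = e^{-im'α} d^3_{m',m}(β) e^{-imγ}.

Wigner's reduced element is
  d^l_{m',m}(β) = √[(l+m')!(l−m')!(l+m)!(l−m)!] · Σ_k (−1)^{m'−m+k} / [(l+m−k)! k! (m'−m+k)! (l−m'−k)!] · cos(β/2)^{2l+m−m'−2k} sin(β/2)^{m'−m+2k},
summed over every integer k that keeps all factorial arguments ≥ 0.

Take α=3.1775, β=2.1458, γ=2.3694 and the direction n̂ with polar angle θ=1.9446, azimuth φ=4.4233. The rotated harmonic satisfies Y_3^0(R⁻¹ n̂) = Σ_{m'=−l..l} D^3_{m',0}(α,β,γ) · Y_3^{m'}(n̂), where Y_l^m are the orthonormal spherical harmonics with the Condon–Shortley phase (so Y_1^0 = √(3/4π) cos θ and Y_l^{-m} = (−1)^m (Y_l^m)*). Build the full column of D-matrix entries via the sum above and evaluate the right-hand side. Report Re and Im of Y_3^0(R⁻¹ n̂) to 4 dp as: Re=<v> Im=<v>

Re=-0.3338 Im=0.0000

Need the full column D^3_{m',0} for m'=−3..3 at α=3.1775, β=2.1458, γ=2.3694.
cos(β/2)=0.477578, sin(β/2)=0.878589
d^3_{-3,0}: single k=3 term ⇒ +0.330374;  D = -0.328459-0.035520i
d^3_{-2,0}: k∈[2..3] ⇒ +0.219943 -0.744378 = -0.524434;  D = -0.523082-0.037630i
d^3_{-1,0}: k∈[1..3] ⇒ +0.075614 -0.767721 +0.866093 = +0.173986;  D = -0.173874-0.006246i
d^3_{0,0}: k∈[0..3] ⇒ +0.011865 -0.361404 +1.223137 -0.459955 = +0.413644;  D = +0.413644+0.000000i
d^3_{1,0}: k∈[0..2] ⇒ -0.075614 +0.767721 -0.866093 = -0.173986;  D = +0.173874-0.006246i
d^3_{2,0}: k∈[0..1] ⇒ +0.219943 -0.744378 = -0.524434;  D = -0.523082+0.037630i
d^3_{3,0}: single k=0 term ⇒ -0.330374;  D = +0.328459-0.035520i
Y_3^{m'}(θ=1.9446,φ=4.4233) and Σ D·Y over m':
  (-0.3285-0.0355i)·(+0.2567-0.2178i)  (-0.5231-0.0376i)·(+0.2709+0.1768i)  (-0.1739-0.0062i)·(+0.0286-0.0961i)  (+0.4136+0.0000i)·(+0.3180+0.0000i)  (+0.1739-0.0062i)·(-0.0286-0.0961i)  (-0.5231+0.0376i)·(+0.2709-0.1768i)  (+0.3285-0.0355i)·(-0.2567-0.2178i)
Y_3^0(R⁻¹ n̂) = -0.333777+0.000000i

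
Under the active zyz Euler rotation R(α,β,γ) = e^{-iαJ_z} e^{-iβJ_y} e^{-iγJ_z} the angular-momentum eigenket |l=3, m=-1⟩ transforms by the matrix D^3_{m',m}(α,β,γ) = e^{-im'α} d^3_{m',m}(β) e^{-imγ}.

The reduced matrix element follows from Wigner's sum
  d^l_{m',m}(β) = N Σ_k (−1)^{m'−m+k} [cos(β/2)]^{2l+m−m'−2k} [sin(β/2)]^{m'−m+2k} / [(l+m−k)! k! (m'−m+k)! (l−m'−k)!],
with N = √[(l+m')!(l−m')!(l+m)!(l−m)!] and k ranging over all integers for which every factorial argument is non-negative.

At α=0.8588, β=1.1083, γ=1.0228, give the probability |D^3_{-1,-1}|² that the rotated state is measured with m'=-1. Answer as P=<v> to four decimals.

P=0.2003

D^3_{-1,-1}(0.8588,1.1083,1.0228) = e^{-i·-1·0.8588}·d^3_{-1,-1}(1.1083)·e^{-i·-1·1.0228}. Compute d first:
Half-angle: c=0.850348, s=0.526221. N=√(2·24·2·24)=48.000000
k: max(0,(-1)−(-1))=0 … min(3+(-1),3−(-1))=2
  k=0: (−1)^0·48.0000/(48)·0.8503^6·0.5262^0 = +0.378077
  k=1: (−1)^1·48.0000/(6)·0.8503^4·0.5262^2 = -1.158278
  k=2: (−1)^2·48.0000/(8)·0.8503^2·0.5262^4 = +0.332672
d^3_{-1,-1}(1.1083) = +0.378077 -1.158278 +0.332672 = -0.447529
|D^3_{-1,-1}|² = |d^3_{-1,-1}(β)|² = (-0.447529)² = 0.200282 (the z-rotation phases have unit modulus)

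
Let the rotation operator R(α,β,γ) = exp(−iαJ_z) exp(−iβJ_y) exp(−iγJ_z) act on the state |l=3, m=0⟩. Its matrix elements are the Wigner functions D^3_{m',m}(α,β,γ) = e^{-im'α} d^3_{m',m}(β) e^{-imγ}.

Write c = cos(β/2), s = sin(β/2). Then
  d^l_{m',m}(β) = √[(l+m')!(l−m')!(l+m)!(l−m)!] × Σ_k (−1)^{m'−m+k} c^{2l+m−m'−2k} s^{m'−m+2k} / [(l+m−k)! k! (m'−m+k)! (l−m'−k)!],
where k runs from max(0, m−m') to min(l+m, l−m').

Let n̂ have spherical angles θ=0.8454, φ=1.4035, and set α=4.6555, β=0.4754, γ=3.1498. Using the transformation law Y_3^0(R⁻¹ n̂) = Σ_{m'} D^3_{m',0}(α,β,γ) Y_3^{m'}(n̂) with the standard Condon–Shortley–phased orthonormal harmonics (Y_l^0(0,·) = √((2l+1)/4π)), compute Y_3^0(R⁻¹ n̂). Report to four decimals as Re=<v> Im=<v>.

Re=-0.2503 Im=0.0000

Need the full column D^3_{m',0} for m'=−3..3 at α=4.6555, β=0.4754, γ=3.1498.
cos(β/2)=0.971882, sin(β/2)=0.235468
d^3_{-3,0}: single k=3 term ⇒ +0.053598;  D = +0.009103+0.052820i
d^3_{-2,0}: k∈[2..3] ⇒ +0.270943 -0.015904 = +0.255039;  D = -0.253390+0.028955i
d^3_{-1,0}: k∈[1..3] ⇒ +0.707278 -0.124551 +0.002437 = +0.585164;  D = -0.033271-0.584218i
d^3_{0,0}: k∈[0..3] ⇒ +0.842717 -0.445205 +0.026133 -0.000170 = +0.423474;  D = +0.423474+0.000000i
d^3_{1,0}: k∈[0..2] ⇒ -0.707278 +0.124551 -0.002437 = -0.585164;  D = +0.033271-0.584218i
d^3_{2,0}: k∈[0..1] ⇒ +0.270943 -0.015904 = +0.255039;  D = -0.253390-0.028955i
d^3_{3,0}: single k=0 term ⇒ -0.053598;  D = -0.009103+0.052820i
Y_3^{m'}(θ=0.8454,φ=1.4035) and Σ D·Y over m':
  (+0.0091+0.0528i)·(-0.0841+0.1532i)  (-0.2534+0.0290i)·(-0.3585-0.1247i)  (-0.0333-0.5842i)·(+0.0483-0.2863i)  (+0.4235+0.0000i)·(-0.1979+0.0000i)  (+0.0333-0.5842i)·(-0.0483-0.2863i)  (-0.2534-0.0290i)·(-0.3585+0.1247i)  (-0.0091+0.0528i)·(+0.0841+0.1532i)
Y_3^0(R⁻¹ n̂) = -0.250332+0.000000i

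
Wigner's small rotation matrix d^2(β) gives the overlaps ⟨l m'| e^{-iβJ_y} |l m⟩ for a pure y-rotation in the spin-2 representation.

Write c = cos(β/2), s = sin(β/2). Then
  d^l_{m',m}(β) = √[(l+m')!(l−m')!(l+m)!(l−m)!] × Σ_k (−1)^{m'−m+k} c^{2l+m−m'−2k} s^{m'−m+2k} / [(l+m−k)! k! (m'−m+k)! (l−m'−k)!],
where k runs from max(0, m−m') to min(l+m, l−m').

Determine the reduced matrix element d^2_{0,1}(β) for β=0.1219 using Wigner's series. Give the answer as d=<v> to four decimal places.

d^2_{0,1}(β=0.1219) via Wigner's sum:
c=cos(0.1219/2)=0.998143, s=sin(0.1219/2)=0.060912; N=√[2·2·6·1]=4.898979
k: max(0,(1)−(0))=1 … min(2+(1),2−(0))=2
  k=1: (−1)^0·4.8990/(2)·0.9981^3·0.0609^1 = +0.148374
  k=2: (−1)^1·4.8990/(2)·0.9981^1·0.0609^3 = -0.000553
d^2_{0,1}(0.1219) = +0.148374 -0.000553 = +0.147822

d=0.1478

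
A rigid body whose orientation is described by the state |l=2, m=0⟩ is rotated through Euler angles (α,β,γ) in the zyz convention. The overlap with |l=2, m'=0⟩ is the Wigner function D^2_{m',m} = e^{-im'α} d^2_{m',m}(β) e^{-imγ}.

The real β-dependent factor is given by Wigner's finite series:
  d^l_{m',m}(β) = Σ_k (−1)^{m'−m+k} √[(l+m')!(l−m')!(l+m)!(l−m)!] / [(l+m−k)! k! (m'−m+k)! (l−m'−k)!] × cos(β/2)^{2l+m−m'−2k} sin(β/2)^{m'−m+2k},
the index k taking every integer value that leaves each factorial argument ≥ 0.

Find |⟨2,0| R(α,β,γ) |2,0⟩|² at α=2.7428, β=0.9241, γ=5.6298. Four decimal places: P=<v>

P=0.0020

First d^2_{0,0}(β=0.9241), then the phase factors e^{-i(0)α} and e^{-i(0)γ}:
Half-angle: c=0.895141, s=0.445784. N=√(2·2·2·2)=4.000000
The bounds max(0,m−m')=0 and min(l+m,l−m')=2 give 3 terms
  k=0: (−1)^0·4.0000/(4)·0.8951^4·0.4458^0 = +0.642044
  k=1: (−1)^1·4.0000/(1)·0.8951^2·0.4458^2 = -0.636930
  k=2: (−1)^2·4.0000/(4)·0.8951^0·0.4458^4 = +0.039491
d^2_{0,0}(0.9241) = +0.642044 -0.636930 +0.039491 = +0.044605
|D^2_{0,0}|² = |d^2_{0,0}(β)|² = (+0.044605)² = 0.001990 (the z-rotation phases have unit modulus)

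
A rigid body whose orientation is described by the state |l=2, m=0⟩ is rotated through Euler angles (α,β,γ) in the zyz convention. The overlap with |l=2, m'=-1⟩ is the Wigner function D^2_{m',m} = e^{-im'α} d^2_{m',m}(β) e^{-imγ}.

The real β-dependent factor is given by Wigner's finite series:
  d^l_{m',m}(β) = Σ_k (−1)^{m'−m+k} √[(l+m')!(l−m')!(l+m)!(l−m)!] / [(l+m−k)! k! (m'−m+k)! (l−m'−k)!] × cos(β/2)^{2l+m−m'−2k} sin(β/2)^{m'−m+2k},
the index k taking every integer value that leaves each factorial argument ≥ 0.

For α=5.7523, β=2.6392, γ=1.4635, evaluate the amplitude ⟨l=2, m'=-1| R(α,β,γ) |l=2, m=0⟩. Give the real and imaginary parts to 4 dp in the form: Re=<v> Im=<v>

D^2_{-1,0}(5.7523,2.6392,1.4635) = e^{-i·-1·5.7523}·d^2_{-1,0}(2.6392)·e^{-i·0·1.4635}. Compute d first:
c=cos(2.6392/2)=0.248563, s=sin(2.6392/2)=0.968616; N=√[1·6·2·2]=4.898979
k∈{1,2} keeps every argument non-negative
  k=1: (−1)^0·4.8990/(2)·0.2486^3·0.9686^1 = +0.036436
  k=2: (−1)^1·4.8990/(2)·0.2486^1·0.9686^3 = -0.553307
d^2_{-1,0}(2.6392) = +0.036436 -0.553307 = -0.516871
Phases: e^{-i·(-1)·5.7523}=+0.862359-0.506297i, e^{-i·(0)·1.4635}=+1.000000+0.000000i ⇒ D=-0.445728+0.261690i

Re=-0.4457 Im=0.2617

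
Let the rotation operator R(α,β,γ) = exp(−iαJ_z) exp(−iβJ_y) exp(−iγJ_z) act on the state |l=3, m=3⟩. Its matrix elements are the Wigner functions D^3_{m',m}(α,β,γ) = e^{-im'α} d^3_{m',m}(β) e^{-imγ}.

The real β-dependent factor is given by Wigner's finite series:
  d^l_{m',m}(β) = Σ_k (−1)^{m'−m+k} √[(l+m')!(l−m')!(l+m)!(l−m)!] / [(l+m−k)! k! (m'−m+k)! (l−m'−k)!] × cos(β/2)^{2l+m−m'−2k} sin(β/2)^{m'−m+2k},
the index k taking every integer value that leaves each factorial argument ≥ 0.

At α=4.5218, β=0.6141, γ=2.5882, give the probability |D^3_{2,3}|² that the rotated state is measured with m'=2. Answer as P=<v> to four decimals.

First d^3_{2,3}(β=0.6141), then the phase factors e^{-i(2)α} and e^{-i(3)γ}:
With c≡cos(β/2)=0.953229 and s≡sin(β/2)=0.302248, N=[120·1·720·1]^{1/2}=293.938769
Admissible k: 1..1 (factorial args all ≥0)
  k=1: (−1)^0·293.9388/(120)·0.9532^5·0.3022^1 = +0.582674
d^3_{2,3}(0.6141) = +0.582674
|D^3_{2,3}|² = |d^3_{2,3}(β)|² = (+0.582674)² = 0.339510 (the z-rotation phases have unit modulus)

P=0.3395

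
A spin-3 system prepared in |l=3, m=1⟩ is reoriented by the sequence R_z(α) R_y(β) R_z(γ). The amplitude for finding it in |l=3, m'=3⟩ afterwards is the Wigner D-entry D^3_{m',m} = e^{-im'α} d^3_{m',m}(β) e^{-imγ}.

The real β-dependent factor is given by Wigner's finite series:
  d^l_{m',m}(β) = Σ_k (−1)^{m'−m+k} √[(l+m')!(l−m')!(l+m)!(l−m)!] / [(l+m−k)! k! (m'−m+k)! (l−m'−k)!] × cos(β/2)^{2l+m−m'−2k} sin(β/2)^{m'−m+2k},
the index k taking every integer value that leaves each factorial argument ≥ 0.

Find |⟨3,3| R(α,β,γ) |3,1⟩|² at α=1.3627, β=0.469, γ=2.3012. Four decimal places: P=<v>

P=0.0350

First d^3_{3,1}(β=0.469), then the phase factors e^{-i(3)α} and e^{-i(1)γ}:
With c≡cos(β/2)=0.972631 and s≡sin(β/2)=0.232357, N=[720·1·24·2]^{1/2}=185.903201
k: max(0,(1)−(3))=0 … min(3+(1),3−(3))=0
  k=0: (−1)^2·185.9032/(48)·0.9726^4·0.2324^2 = +0.187132
d^3_{3,1}(0.469) = +0.187132
|D^3_{3,1}|² = |d^3_{3,1}(β)|² = (+0.187132)² = 0.035018 (the z-rotation phases have unit modulus)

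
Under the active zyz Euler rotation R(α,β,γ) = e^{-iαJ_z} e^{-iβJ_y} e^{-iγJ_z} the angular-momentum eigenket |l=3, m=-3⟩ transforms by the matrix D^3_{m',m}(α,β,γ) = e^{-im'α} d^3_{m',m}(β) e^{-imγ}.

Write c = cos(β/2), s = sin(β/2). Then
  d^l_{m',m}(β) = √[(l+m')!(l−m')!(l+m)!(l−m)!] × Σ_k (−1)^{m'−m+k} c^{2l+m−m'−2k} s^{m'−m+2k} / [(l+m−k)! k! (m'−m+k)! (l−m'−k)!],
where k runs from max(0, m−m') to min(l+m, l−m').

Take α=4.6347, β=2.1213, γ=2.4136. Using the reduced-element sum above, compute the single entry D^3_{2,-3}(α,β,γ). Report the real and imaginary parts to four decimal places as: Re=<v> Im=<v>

Re=0.2676 Im=0.5430

First d^3_{2,-3}(β=2.1213), then the phase factors e^{-i(2)α} and e^{-i(-3)γ}:
Half-angle: c=0.488305, s=0.872673. N=√(120·1·1·720)=293.938769
The bounds max(0,m−m')=0 and min(l+m,l−m')=0 give 1 term
  k=0: (−1)^5·293.9388/(120)·0.4883^1·0.8727^5 = -0.605375
d^3_{2,-3}(2.1213) = -0.605375
Attach z-rotation phases: D = e^{-i(2)(4.6347)}·(-0.605375)·e^{-i(-3)(2.4136)} = +0.267563+0.543037i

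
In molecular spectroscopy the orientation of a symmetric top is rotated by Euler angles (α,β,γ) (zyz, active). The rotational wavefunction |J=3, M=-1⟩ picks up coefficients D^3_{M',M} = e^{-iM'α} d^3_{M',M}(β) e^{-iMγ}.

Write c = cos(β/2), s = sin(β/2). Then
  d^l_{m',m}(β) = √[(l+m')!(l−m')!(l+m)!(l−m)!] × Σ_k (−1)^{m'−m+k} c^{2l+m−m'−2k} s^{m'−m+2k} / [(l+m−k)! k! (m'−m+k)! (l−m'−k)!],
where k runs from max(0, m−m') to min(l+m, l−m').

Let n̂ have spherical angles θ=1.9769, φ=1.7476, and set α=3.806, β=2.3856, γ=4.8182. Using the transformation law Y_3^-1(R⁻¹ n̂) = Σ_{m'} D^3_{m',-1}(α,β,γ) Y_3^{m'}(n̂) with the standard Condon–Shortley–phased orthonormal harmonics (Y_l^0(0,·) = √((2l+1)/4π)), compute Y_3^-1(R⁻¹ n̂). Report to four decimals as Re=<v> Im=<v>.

Re=-0.2807 Im=0.1600

Need the full column D^3_{m',-1} for m'=−3..3 at α=3.806, β=2.3856, γ=4.8182.
cos(β/2)=0.369059, sin(β/2)=0.929406
d^3_{-3,-1}: single k=2 term ⇒ +0.062064;  D = -0.053604-0.031281i
d^3_{-2,-1}: k∈[1..2] ⇒ +0.020123 -0.255231 = -0.235109;  D = -0.232932+0.031916i
d^3_{-1,-1}: k∈[0..2] ⇒ +0.002527 -0.128199 +0.609768 = +0.484096;  D = -0.337072+0.347464i
d^3_{0,-1}: k∈[0..2] ⇒ -0.022043 +0.419388 -0.886571 = -0.489227;  D = -0.051669+0.486491i
d^3_{1,-1}: k∈[0..2] ⇒ +0.096149 -0.813024 +0.644515 = -0.072360;  D = -0.038351-0.061362i
d^3_{2,-1}: k∈[0..1] ⇒ -0.255231 +0.809325 = +0.554094;  D = -0.520919-0.188848i
d^3_{3,-1}: single k=0 term ⇒ +0.393604;  D = +0.374039-0.122549i
Y_3^{m'}(θ=1.9769,φ=1.7476) and Σ D·Y over m':
  (-0.0536-0.0313i)·(+0.1636+0.2790i)  (-0.2329+0.0319i)·(+0.3196-0.1180i)  (-0.3371+0.3475i)·(+0.0115+0.0642i)  (-0.0517+0.4865i)·(+0.3272+0.0000i)  (-0.0384-0.0614i)·(-0.0115+0.0642i)  (-0.5209-0.1888i)·(+0.3196+0.1180i)  (+0.3740-0.1225i)·(-0.1636+0.2790i)
Y_3^-1(R⁻¹ n̂) = -0.280680+0.159981i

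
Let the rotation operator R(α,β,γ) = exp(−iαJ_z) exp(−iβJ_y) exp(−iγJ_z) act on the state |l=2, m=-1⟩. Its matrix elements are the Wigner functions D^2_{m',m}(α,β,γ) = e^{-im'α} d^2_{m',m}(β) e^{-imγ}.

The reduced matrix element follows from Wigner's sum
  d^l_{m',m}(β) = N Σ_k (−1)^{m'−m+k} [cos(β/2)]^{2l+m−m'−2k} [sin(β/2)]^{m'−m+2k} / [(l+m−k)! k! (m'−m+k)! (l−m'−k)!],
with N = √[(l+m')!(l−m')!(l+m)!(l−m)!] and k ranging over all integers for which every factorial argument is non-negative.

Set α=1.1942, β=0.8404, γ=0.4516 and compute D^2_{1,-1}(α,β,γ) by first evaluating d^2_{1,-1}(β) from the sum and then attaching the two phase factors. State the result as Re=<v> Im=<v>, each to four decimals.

Re=0.2862 Im=-0.2627

Split into d^2_{1,-1}(β=0.8404) × two z-phases.
Half-angle: c=0.913007, s=0.407943. N=√(6·1·1·6)=6.000000
Admissible k: 0..1 (factorial args all ≥0)
  k=0: (−1)^2·6.0000/(2)·0.9130^2·0.4079^2 = +0.416168
  k=1: (−1)^3·6.0000/(6)·0.9130^0·0.4079^4 = -0.027695
d^2_{1,-1}(0.8404) = +0.416168 -0.027695 = +0.388473
Attach z-rotation phases: D = e^{-i(1)(1.1942)}·(+0.388473)·e^{-i(-1)(0.4516)} = +0.286193-0.262688i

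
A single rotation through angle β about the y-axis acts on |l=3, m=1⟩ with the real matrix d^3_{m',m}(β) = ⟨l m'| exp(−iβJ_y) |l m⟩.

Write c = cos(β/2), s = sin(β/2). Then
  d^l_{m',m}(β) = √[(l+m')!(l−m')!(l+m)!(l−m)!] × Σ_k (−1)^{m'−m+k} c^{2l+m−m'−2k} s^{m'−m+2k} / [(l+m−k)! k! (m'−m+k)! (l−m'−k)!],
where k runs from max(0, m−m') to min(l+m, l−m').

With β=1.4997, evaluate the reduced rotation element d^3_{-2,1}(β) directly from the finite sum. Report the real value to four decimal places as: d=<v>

d=0.4443

d^3_{-2,1}(β=1.4997) via Wigner's sum:
c=cos(1.4997/2)=0.731791, s=sin(1.4997/2)=0.681529; N=√[1·120·24·2]=75.894664
k: max(0,(1)−(-2))=3 … min(3+(1),3−(-2))=4
  k=3: (−1)^0·75.8947/(12)·0.7318^3·0.6815^3 = +0.784593
  k=4: (−1)^1·75.8947/(24)·0.7318^1·0.6815^5 = -0.340258
d^3_{-2,1}(1.4997) = +0.784593 -0.340258 = +0.444335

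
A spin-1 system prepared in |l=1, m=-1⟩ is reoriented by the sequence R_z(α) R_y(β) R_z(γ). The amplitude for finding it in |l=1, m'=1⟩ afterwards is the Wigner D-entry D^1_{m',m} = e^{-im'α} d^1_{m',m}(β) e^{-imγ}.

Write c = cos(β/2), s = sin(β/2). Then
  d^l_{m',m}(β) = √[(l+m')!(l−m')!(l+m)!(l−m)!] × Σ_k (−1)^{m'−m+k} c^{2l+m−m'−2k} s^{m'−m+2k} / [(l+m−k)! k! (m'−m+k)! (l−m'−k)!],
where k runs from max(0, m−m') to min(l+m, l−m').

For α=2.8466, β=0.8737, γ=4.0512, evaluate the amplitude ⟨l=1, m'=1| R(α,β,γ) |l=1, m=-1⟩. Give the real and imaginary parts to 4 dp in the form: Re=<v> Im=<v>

Re=0.0641 Im=0.1671

D^1_{1,-1}(2.8466,0.8737,4.0512) = e^{-i·1·2.8466}·d^1_{1,-1}(0.8737)·e^{-i·-1·4.0512}. Compute d first:
c=cos(0.8737/2)=0.906089, s=sin(0.8737/2)=0.423087; N=√[2·1·1·2]=2.000000
Admissible k: 0..0 (factorial args all ≥0)
  k=0: (−1)^2·2.0000/(2)·0.9061^0·0.4231^2 = +0.179003
d^1_{1,-1}(0.8737) = +0.179003
D = (-0.956804-0.290733i)·(+0.179003)·(-0.614056-0.789263i) = +0.064095+0.167134i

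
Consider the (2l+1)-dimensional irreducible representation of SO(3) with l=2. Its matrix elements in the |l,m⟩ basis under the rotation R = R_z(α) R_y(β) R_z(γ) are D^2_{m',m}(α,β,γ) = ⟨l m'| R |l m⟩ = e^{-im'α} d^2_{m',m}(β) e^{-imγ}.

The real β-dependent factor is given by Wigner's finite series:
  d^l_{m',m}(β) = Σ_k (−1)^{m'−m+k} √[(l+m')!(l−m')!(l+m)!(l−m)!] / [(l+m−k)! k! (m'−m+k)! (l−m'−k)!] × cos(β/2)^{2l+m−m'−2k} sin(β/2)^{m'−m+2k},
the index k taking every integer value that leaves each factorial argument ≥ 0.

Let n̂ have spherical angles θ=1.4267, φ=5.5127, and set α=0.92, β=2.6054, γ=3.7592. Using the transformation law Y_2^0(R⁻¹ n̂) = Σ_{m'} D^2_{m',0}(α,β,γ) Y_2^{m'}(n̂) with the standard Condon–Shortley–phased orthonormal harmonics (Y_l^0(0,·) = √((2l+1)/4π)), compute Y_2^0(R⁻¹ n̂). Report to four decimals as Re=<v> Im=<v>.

Need the full column D^2_{m',0} for m'=−2..2 at α=0.92, β=2.6054, γ=3.7592.
cos(β/2)=0.264896, sin(β/2)=0.964277
d^2_{-2,0}: single k=2 term ⇒ +0.159820;  D = -0.042506+0.154064i
d^2_{-1,0}: k∈[1..2] ⇒ +0.043904 -0.581777 = -0.537873;  D = -0.325854-0.427933i
d^2_{0,0}: k∈[0..2] ⇒ +0.004924 -0.260985 +0.864584 = +0.608523;  D = +0.608523+0.000000i
d^2_{1,0}: k∈[0..1] ⇒ -0.043904 +0.581777 = +0.537873;  D = +0.325854-0.427933i
d^2_{2,0}: single k=0 term ⇒ +0.159820;  D = -0.042506-0.154064i
Y_2^{m'}(θ=1.4267,φ=5.5127) and Σ D·Y over m':
  (-0.0425+0.1541i)·(+0.0113+0.3781i)  (-0.3259-0.4279i)·(+0.0788+0.0765i)  (+0.6085+0.0000i)·(-0.2959+0.0000i)  (+0.3259-0.4279i)·(-0.0788+0.0765i)  (-0.0425-0.1541i)·(+0.0113-0.3781i)
Y_2^0(R⁻¹ n̂) = -0.283423-0.000000i

Re=-0.2834 Im=0.0000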